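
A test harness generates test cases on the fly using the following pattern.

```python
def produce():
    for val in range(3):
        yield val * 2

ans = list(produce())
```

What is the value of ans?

Step 1: For each val in range(3), yield val * 2:
  val=0: yield 0 * 2 = 0
  val=1: yield 1 * 2 = 2
  val=2: yield 2 * 2 = 4
Therefore ans = [0, 2, 4].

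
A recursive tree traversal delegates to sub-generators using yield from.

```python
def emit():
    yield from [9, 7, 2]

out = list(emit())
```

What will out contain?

Step 1: yield from delegates to the iterable, yielding each element.
Step 2: Collected values: [9, 7, 2].
Therefore out = [9, 7, 2].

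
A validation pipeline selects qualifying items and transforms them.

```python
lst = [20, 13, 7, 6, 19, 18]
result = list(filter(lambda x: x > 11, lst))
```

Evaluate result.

Step 1: Filter elements > 11:
  20: kept
  13: kept
  7: removed
  6: removed
  19: kept
  18: kept
Therefore result = [20, 13, 19, 18].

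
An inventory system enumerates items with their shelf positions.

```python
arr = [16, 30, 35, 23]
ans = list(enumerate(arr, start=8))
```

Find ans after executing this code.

Step 1: enumerate with start=8:
  (8, 16)
  (9, 30)
  (10, 35)
  (11, 23)
Therefore ans = [(8, 16), (9, 30), (10, 35), (11, 23)].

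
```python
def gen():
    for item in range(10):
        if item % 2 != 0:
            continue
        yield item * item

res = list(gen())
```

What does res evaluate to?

Step 1: Only yield item**2 when item is divisible by 2:
  item=0: 0 % 2 == 0, yield 0**2 = 0
  item=2: 2 % 2 == 0, yield 2**2 = 4
  item=4: 4 % 2 == 0, yield 4**2 = 16
  item=6: 6 % 2 == 0, yield 6**2 = 36
  item=8: 8 % 2 == 0, yield 8**2 = 64
Therefore res = [0, 4, 16, 36, 64].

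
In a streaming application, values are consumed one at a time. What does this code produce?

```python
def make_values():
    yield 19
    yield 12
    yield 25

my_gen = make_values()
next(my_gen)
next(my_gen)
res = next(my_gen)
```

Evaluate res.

Step 1: make_values() creates a generator.
Step 2: next(my_gen) yields 19 (consumed and discarded).
Step 3: next(my_gen) yields 12 (consumed and discarded).
Step 4: next(my_gen) yields 25, assigned to res.
Therefore res = 25.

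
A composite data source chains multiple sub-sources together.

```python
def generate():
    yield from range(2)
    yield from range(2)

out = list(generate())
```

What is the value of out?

Step 1: Trace yields in order:
  yield 0
  yield 1
  yield 0
  yield 1
Therefore out = [0, 1, 0, 1].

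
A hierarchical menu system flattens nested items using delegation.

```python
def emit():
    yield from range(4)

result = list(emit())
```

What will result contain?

Step 1: yield from delegates to the iterable, yielding each element.
Step 2: Collected values: [0, 1, 2, 3].
Therefore result = [0, 1, 2, 3].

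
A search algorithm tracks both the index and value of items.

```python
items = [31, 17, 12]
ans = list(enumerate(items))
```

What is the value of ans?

Step 1: enumerate pairs each element with its index:
  (0, 31)
  (1, 17)
  (2, 12)
Therefore ans = [(0, 31), (1, 17), (2, 12)].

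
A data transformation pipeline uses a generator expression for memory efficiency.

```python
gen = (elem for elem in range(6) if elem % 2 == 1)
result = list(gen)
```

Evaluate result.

Step 1: Filter range(6) keeping only odd values:
  elem=0: even, excluded
  elem=1: odd, included
  elem=2: even, excluded
  elem=3: odd, included
  elem=4: even, excluded
  elem=5: odd, included
Therefore result = [1, 3, 5].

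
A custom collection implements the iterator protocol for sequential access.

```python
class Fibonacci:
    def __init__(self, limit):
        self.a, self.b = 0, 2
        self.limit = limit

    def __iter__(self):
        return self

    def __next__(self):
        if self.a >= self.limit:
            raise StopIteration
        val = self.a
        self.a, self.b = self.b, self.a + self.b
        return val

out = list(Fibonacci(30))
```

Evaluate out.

Step 1: Fibonacci-like sequence (a=0, b=2) until >= 30:
  Yield 0, then a,b = 2,2
  Yield 2, then a,b = 2,4
  Yield 2, then a,b = 4,6
  Yield 4, then a,b = 6,10
  Yield 6, then a,b = 10,16
  Yield 10, then a,b = 16,26
  Yield 16, then a,b = 26,42
  Yield 26, then a,b = 42,68
Step 2: 42 >= 30, stop.
Therefore out = [0, 2, 2, 4, 6, 10, 16, 26].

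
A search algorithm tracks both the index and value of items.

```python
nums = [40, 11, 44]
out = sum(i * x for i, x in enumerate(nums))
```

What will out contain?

Step 1: Compute i * x for each (i, x) in enumerate([40, 11, 44]):
  i=0, x=40: 0*40 = 0
  i=1, x=11: 1*11 = 11
  i=2, x=44: 2*44 = 88
Step 2: sum = 0 + 11 + 88 = 99.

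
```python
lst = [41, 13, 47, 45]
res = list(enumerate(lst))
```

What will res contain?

Step 1: enumerate pairs each element with its index:
  (0, 41)
  (1, 13)
  (2, 47)
  (3, 45)
Therefore res = [(0, 41), (1, 13), (2, 47), (3, 45)].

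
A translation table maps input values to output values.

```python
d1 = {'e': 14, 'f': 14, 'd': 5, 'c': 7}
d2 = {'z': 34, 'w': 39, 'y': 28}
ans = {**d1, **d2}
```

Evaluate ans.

Step 1: Merge d1 and d2 (d2 values override on key conflicts).
Step 2: d1 has keys ['e', 'f', 'd', 'c'], d2 has keys ['z', 'w', 'y'].
Therefore ans = {'e': 14, 'f': 14, 'd': 5, 'c': 7, 'z': 34, 'w': 39, 'y': 28}.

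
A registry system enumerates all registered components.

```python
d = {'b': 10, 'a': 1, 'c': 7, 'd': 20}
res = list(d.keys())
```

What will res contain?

Step 1: d.keys() returns the dictionary keys in insertion order.
Therefore res = ['b', 'a', 'c', 'd'].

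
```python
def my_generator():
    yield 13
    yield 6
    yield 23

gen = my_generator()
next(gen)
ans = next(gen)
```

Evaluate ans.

Step 1: my_generator() creates a generator.
Step 2: next(gen) yields 13 (consumed and discarded).
Step 3: next(gen) yields 6, assigned to ans.
Therefore ans = 6.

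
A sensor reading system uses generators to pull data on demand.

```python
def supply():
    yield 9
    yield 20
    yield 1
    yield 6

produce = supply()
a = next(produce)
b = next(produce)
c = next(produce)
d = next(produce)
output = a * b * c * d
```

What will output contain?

Step 1: Create generator and consume all values:
  a = next(produce) = 9
  b = next(produce) = 20
  c = next(produce) = 1
  d = next(produce) = 6
Step 2: output = 9 * 20 * 1 * 6 = 1080.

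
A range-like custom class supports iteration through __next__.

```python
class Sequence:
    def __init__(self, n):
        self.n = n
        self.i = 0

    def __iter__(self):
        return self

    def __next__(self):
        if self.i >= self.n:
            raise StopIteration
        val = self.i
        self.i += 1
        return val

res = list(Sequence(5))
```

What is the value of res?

Step 1: Sequence(5) creates an iterator counting 0 to 4.
Step 2: list() consumes all values: [0, 1, 2, 3, 4].
Therefore res = [0, 1, 2, 3, 4].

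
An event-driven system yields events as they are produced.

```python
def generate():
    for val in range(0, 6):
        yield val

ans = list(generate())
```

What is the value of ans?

Step 1: The generator yields each value from range(0, 6).
Step 2: list() consumes all yields: [0, 1, 2, 3, 4, 5].
Therefore ans = [0, 1, 2, 3, 4, 5].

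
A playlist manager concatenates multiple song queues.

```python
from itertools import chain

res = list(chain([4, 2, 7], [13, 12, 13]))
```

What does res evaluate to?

Step 1: chain() concatenates iterables: [4, 2, 7] + [13, 12, 13].
Therefore res = [4, 2, 7, 13, 12, 13].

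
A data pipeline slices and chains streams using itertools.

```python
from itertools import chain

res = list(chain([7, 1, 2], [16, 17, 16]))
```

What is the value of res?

Step 1: chain() concatenates iterables: [7, 1, 2] + [16, 17, 16].
Therefore res = [7, 1, 2, 16, 17, 16].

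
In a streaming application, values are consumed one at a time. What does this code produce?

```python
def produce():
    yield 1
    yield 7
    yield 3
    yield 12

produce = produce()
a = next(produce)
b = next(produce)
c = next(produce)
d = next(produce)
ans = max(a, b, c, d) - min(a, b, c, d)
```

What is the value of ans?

Step 1: Create generator and consume all values:
  a = next(produce) = 1
  b = next(produce) = 7
  c = next(produce) = 3
  d = next(produce) = 12
Step 2: max = 12, min = 1, ans = 12 - 1 = 11.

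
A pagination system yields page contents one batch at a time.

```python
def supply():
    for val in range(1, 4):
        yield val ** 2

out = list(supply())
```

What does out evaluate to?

Step 1: For each val in range(1, 4), yield val**2:
  val=1: yield 1**2 = 1
  val=2: yield 2**2 = 4
  val=3: yield 3**2 = 9
Therefore out = [1, 4, 9].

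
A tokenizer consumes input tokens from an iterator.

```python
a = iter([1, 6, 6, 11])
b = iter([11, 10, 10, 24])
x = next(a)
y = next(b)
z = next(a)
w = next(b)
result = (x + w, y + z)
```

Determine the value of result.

Step 1: a iterates [1, 6, 6, 11], b iterates [11, 10, 10, 24].
Step 2: x = next(a) = 1, y = next(b) = 11.
Step 3: z = next(a) = 6, w = next(b) = 10.
Step 4: result = (1 + 10, 11 + 6) = (11, 17).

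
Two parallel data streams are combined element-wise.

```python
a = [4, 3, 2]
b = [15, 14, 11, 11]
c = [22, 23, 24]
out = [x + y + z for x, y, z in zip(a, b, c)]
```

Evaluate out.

Step 1: zip three lists (truncates to shortest, len=3):
  4 + 15 + 22 = 41
  3 + 14 + 23 = 40
  2 + 11 + 24 = 37
Therefore out = [41, 40, 37].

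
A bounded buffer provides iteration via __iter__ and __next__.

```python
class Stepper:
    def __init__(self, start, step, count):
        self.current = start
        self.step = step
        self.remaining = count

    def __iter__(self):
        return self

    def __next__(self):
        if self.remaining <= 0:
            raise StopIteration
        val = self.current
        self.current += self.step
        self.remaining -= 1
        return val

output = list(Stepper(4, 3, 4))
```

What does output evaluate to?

Step 1: Stepper starts at 4, increments by 3, for 4 steps:
  Yield 4, then current += 3
  Yield 7, then current += 3
  Yield 10, then current += 3
  Yield 13, then current += 3
Therefore output = [4, 7, 10, 13].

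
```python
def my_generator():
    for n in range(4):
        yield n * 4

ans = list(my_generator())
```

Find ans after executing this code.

Step 1: For each n in range(4), yield n * 4:
  n=0: yield 0 * 4 = 0
  n=1: yield 1 * 4 = 4
  n=2: yield 2 * 4 = 8
  n=3: yield 3 * 4 = 12
Therefore ans = [0, 4, 8, 12].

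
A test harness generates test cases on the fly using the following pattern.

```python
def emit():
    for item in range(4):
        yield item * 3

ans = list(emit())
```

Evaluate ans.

Step 1: For each item in range(4), yield item * 3:
  item=0: yield 0 * 3 = 0
  item=1: yield 1 * 3 = 3
  item=2: yield 2 * 3 = 6
  item=3: yield 3 * 3 = 9
Therefore ans = [0, 3, 6, 9].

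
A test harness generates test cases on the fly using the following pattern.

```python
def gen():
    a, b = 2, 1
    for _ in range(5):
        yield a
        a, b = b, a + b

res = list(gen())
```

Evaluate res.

Step 1: Fibonacci-like sequence starting with a=2, b=1:
  Iteration 1: yield a=2, then a,b = 1,3
  Iteration 2: yield a=1, then a,b = 3,4
  Iteration 3: yield a=3, then a,b = 4,7
  Iteration 4: yield a=4, then a,b = 7,11
  Iteration 5: yield a=7, then a,b = 11,18
Therefore res = [2, 1, 3, 4, 7].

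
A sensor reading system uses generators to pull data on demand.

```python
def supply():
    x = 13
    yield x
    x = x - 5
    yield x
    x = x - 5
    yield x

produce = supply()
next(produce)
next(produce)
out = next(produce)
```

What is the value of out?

Step 1: Trace through generator execution:
  Yield 1: x starts at 13, yield 13
  Yield 2: x = 13 - 5 = 8, yield 8
  Yield 3: x = 8 - 5 = 3, yield 3
Step 2: First next() gets 13, second next() gets the second value, third next() yields 3.
Therefore out = 3.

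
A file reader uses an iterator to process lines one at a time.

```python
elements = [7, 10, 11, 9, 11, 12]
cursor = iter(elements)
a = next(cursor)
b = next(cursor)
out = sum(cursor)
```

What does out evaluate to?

Step 1: Create iterator over [7, 10, 11, 9, 11, 12].
Step 2: a = next() = 7, b = next() = 10.
Step 3: sum() of remaining [11, 9, 11, 12] = 43.
Therefore out = 43.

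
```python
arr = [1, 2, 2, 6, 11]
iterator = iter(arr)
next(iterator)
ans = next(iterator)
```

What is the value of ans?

Step 1: Create iterator over [1, 2, 2, 6, 11].
Step 2: next() consumes 1.
Step 3: next() returns 2.
Therefore ans = 2.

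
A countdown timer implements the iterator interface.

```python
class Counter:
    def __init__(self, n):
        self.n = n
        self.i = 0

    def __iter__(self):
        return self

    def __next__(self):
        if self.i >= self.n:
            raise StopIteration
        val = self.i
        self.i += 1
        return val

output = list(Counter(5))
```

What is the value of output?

Step 1: Counter(5) creates an iterator counting 0 to 4.
Step 2: list() consumes all values: [0, 1, 2, 3, 4].
Therefore output = [0, 1, 2, 3, 4].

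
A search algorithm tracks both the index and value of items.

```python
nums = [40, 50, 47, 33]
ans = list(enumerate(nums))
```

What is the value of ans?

Step 1: enumerate pairs each element with its index:
  (0, 40)
  (1, 50)
  (2, 47)
  (3, 33)
Therefore ans = [(0, 40), (1, 50), (2, 47), (3, 33)].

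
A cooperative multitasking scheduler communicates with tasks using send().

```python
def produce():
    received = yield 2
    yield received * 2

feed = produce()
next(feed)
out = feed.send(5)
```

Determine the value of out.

Step 1: next(feed) advances to first yield, producing 2.
Step 2: send(5) resumes, received = 5.
Step 3: yield received * 2 = 5 * 2 = 10.
Therefore out = 10.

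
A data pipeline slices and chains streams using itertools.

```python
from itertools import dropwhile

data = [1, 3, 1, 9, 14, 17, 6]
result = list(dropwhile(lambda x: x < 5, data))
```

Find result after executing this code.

Step 1: dropwhile drops elements while < 5:
  1 < 5: dropped
  3 < 5: dropped
  1 < 5: dropped
  9: kept (dropping stopped)
Step 2: Remaining elements kept regardless of condition.
Therefore result = [9, 14, 17, 6].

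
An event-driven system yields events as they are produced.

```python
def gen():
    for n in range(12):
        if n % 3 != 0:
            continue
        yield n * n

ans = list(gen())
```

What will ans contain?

Step 1: Only yield n**2 when n is divisible by 3:
  n=0: 0 % 3 == 0, yield 0**2 = 0
  n=3: 3 % 3 == 0, yield 3**2 = 9
  n=6: 6 % 3 == 0, yield 6**2 = 36
  n=9: 9 % 3 == 0, yield 9**2 = 81
Therefore ans = [0, 9, 36, 81].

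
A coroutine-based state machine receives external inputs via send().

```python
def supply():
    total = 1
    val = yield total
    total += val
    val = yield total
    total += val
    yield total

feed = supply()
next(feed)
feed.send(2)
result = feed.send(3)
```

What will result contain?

Step 1: next() -> yield total=1.
Step 2: send(2) -> val=2, total = 1+2 = 3, yield 3.
Step 3: send(3) -> val=3, total = 3+3 = 6, yield 6.
Therefore result = 6.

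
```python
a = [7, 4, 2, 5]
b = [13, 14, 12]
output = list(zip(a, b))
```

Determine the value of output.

Step 1: zip stops at shortest (len(a)=4, len(b)=3):
  Index 0: (7, 13)
  Index 1: (4, 14)
  Index 2: (2, 12)
Step 2: Last element of a (5) has no pair, dropped.
Therefore output = [(7, 13), (4, 14), (2, 12)].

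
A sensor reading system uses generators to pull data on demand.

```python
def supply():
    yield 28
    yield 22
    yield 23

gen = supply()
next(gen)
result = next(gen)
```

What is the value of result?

Step 1: supply() creates a generator.
Step 2: next(gen) yields 28 (consumed and discarded).
Step 3: next(gen) yields 22, assigned to result.
Therefore result = 22.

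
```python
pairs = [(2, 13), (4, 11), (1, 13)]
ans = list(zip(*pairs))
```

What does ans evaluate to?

Step 1: zip(*pairs) transposes: unzips [(2, 13), (4, 11), (1, 13)] into separate sequences.
Step 2: First elements: (2, 4, 1), second elements: (13, 11, 13).
Therefore ans = [(2, 4, 1), (13, 11, 13)].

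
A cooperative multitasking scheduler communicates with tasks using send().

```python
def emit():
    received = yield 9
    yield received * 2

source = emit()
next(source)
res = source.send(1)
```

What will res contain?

Step 1: next(source) advances to first yield, producing 9.
Step 2: send(1) resumes, received = 1.
Step 3: yield received * 2 = 1 * 2 = 2.
Therefore res = 2.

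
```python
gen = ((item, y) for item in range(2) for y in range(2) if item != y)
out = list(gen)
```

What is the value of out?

Step 1: Nested generator over range(2) x range(2) where item != y:
  (0, 0): excluded (item == y)
  (0, 1): included
  (1, 0): included
  (1, 1): excluded (item == y)
Therefore out = [(0, 1), (1, 0)].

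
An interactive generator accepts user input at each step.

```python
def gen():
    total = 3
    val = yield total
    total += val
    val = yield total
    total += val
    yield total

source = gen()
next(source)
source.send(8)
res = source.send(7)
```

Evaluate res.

Step 1: next() -> yield total=3.
Step 2: send(8) -> val=8, total = 3+8 = 11, yield 11.
Step 3: send(7) -> val=7, total = 11+7 = 18, yield 18.
Therefore res = 18.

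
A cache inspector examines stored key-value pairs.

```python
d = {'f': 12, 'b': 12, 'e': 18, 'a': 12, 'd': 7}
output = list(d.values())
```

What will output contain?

Step 1: d.values() returns the dictionary values in insertion order.
Therefore output = [12, 12, 18, 12, 7].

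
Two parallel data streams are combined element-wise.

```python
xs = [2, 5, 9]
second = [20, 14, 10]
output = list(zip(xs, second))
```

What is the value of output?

Step 1: zip pairs elements at same index:
  Index 0: (2, 20)
  Index 1: (5, 14)
  Index 2: (9, 10)
Therefore output = [(2, 20), (5, 14), (9, 10)].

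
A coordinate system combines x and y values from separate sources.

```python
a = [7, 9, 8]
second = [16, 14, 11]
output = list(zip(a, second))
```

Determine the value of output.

Step 1: zip pairs elements at same index:
  Index 0: (7, 16)
  Index 1: (9, 14)
  Index 2: (8, 11)
Therefore output = [(7, 16), (9, 14), (8, 11)].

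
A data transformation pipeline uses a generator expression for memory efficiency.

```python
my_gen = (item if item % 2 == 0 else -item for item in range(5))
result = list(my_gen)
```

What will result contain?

Step 1: For each item in range(5), yield item if even, else -item:
  item=0: even, yield 0
  item=1: odd, yield -1
  item=2: even, yield 2
  item=3: odd, yield -3
  item=4: even, yield 4
Therefore result = [0, -1, 2, -3, 4].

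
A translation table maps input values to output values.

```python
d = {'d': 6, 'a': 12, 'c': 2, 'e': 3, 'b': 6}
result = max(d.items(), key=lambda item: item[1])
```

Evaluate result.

Step 1: Find item with maximum value:
  ('d', 6)
  ('a', 12)
  ('c', 2)
  ('e', 3)
  ('b', 6)
Step 2: Maximum value is 12 at key 'a'.
Therefore result = ('a', 12).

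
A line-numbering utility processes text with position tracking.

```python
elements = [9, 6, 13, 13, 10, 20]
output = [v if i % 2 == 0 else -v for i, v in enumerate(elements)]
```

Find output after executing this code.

Step 1: For each (i, v), keep v if i is even, negate if odd:
  i=0 (even): keep 9
  i=1 (odd): negate to -6
  i=2 (even): keep 13
  i=3 (odd): negate to -13
  i=4 (even): keep 10
  i=5 (odd): negate to -20
Therefore output = [9, -6, 13, -13, 10, -20].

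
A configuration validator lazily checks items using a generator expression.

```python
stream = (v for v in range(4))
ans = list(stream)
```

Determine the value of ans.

Step 1: Generator expression iterates range(4): [0, 1, 2, 3].
Step 2: list() collects all values.
Therefore ans = [0, 1, 2, 3].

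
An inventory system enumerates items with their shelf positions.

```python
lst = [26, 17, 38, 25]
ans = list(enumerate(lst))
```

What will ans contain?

Step 1: enumerate pairs each element with its index:
  (0, 26)
  (1, 17)
  (2, 38)
  (3, 25)
Therefore ans = [(0, 26), (1, 17), (2, 38), (3, 25)].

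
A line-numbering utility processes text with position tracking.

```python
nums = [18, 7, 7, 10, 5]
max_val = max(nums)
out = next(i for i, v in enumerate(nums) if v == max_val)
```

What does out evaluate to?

Step 1: max([18, 7, 7, 10, 5]) = 18.
Step 2: Find first index where value == 18:
  Index 0: 18 == 18, found!
Therefore out = 0.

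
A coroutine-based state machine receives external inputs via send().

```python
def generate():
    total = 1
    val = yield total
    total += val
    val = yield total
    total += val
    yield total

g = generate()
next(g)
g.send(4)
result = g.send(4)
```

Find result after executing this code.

Step 1: next() -> yield total=1.
Step 2: send(4) -> val=4, total = 1+4 = 5, yield 5.
Step 3: send(4) -> val=4, total = 5+4 = 9, yield 9.
Therefore result = 9.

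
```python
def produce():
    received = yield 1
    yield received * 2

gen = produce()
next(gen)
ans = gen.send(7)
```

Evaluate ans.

Step 1: next(gen) advances to first yield, producing 1.
Step 2: send(7) resumes, received = 7.
Step 3: yield received * 2 = 7 * 2 = 14.
Therefore ans = 14.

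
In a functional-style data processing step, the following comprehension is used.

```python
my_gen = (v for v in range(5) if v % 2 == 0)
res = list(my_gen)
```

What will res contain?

Step 1: Filter range(5) keeping only even values:
  v=0: even, included
  v=1: odd, excluded
  v=2: even, included
  v=3: odd, excluded
  v=4: even, included
Therefore res = [0, 2, 4].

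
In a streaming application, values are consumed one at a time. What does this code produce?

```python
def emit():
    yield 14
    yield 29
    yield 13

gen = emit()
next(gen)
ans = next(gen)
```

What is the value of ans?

Step 1: emit() creates a generator.
Step 2: next(gen) yields 14 (consumed and discarded).
Step 3: next(gen) yields 29, assigned to ans.
Therefore ans = 29.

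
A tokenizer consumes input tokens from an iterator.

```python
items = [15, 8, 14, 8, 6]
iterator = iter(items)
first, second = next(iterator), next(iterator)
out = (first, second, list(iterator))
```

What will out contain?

Step 1: Create iterator over [15, 8, 14, 8, 6].
Step 2: first = 15, second = 8.
Step 3: Remaining elements: [14, 8, 6].
Therefore out = (15, 8, [14, 8, 6]).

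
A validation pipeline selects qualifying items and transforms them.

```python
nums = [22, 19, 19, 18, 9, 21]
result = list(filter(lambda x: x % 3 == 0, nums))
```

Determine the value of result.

Step 1: Filter elements divisible by 3:
  22 % 3 = 1: removed
  19 % 3 = 1: removed
  19 % 3 = 1: removed
  18 % 3 = 0: kept
  9 % 3 = 0: kept
  21 % 3 = 0: kept
Therefore result = [18, 9, 21].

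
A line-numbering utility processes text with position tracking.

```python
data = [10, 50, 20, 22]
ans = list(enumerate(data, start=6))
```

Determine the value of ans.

Step 1: enumerate with start=6:
  (6, 10)
  (7, 50)
  (8, 20)
  (9, 22)
Therefore ans = [(6, 10), (7, 50), (8, 20), (9, 22)].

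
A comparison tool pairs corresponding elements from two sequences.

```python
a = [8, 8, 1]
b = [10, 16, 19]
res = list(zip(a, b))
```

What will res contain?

Step 1: zip pairs elements at same index:
  Index 0: (8, 10)
  Index 1: (8, 16)
  Index 2: (1, 19)
Therefore res = [(8, 10), (8, 16), (1, 19)].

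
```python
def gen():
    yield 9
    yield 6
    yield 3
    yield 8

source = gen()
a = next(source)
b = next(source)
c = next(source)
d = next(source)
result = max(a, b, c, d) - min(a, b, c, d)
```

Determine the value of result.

Step 1: Create generator and consume all values:
  a = next(source) = 9
  b = next(source) = 6
  c = next(source) = 3
  d = next(source) = 8
Step 2: max = 9, min = 3, result = 9 - 3 = 6.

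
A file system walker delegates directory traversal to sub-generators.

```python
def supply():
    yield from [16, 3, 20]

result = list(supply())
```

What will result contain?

Step 1: yield from delegates to the iterable, yielding each element.
Step 2: Collected values: [16, 3, 20].
Therefore result = [16, 3, 20].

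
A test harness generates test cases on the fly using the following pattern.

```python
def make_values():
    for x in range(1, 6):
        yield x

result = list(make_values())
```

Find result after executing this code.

Step 1: The generator yields each value from range(1, 6).
Step 2: list() consumes all yields: [1, 2, 3, 4, 5].
Therefore result = [1, 2, 3, 4, 5].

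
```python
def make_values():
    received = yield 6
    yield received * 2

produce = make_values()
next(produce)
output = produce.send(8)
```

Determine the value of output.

Step 1: next(produce) advances to first yield, producing 6.
Step 2: send(8) resumes, received = 8.
Step 3: yield received * 2 = 8 * 2 = 16.
Therefore output = 16.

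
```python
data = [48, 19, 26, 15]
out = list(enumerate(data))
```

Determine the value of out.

Step 1: enumerate pairs each element with its index:
  (0, 48)
  (1, 19)
  (2, 26)
  (3, 15)
Therefore out = [(0, 48), (1, 19), (2, 26), (3, 15)].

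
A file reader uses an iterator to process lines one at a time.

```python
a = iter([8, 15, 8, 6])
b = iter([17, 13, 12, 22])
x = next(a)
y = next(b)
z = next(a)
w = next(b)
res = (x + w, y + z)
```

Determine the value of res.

Step 1: a iterates [8, 15, 8, 6], b iterates [17, 13, 12, 22].
Step 2: x = next(a) = 8, y = next(b) = 17.
Step 3: z = next(a) = 15, w = next(b) = 13.
Step 4: res = (8 + 13, 17 + 15) = (21, 32).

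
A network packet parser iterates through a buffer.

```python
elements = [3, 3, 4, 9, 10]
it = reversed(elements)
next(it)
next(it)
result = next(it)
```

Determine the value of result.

Step 1: reversed([3, 3, 4, 9, 10]) gives iterator: [10, 9, 4, 3, 3].
Step 2: First next() = 10, second next() = 9.
Step 3: Third next() = 4.
Therefore result = 4.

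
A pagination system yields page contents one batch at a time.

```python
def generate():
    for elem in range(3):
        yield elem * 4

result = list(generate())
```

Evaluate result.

Step 1: For each elem in range(3), yield elem * 4:
  elem=0: yield 0 * 4 = 0
  elem=1: yield 1 * 4 = 4
  elem=2: yield 2 * 4 = 8
Therefore result = [0, 4, 8].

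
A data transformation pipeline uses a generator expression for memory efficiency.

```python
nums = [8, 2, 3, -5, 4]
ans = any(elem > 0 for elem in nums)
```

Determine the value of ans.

Step 1: Check elem > 0 for each element in [8, 2, 3, -5, 4]:
  8 > 0: True
  2 > 0: True
  3 > 0: True
  -5 > 0: False
  4 > 0: True
Step 2: any() returns True.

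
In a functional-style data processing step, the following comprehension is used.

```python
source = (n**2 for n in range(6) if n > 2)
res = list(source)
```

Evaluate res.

Step 1: For range(6), keep n > 2, then square:
  n=0: 0 <= 2, excluded
  n=1: 1 <= 2, excluded
  n=2: 2 <= 2, excluded
  n=3: 3 > 2, yield 3**2 = 9
  n=4: 4 > 2, yield 4**2 = 16
  n=5: 5 > 2, yield 5**2 = 25
Therefore res = [9, 16, 25].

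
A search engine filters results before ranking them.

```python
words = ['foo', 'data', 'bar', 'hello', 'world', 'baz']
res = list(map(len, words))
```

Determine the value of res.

Step 1: Map len() to each word:
  'foo' -> 3
  'data' -> 4
  'bar' -> 3
  'hello' -> 5
  'world' -> 5
  'baz' -> 3
Therefore res = [3, 4, 3, 5, 5, 3].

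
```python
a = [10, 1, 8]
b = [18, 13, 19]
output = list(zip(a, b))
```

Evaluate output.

Step 1: zip pairs elements at same index:
  Index 0: (10, 18)
  Index 1: (1, 13)
  Index 2: (8, 19)
Therefore output = [(10, 18), (1, 13), (8, 19)].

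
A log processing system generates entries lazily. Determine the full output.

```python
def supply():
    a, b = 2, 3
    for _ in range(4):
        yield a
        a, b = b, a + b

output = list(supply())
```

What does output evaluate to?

Step 1: Fibonacci-like sequence starting with a=2, b=3:
  Iteration 1: yield a=2, then a,b = 3,5
  Iteration 2: yield a=3, then a,b = 5,8
  Iteration 3: yield a=5, then a,b = 8,13
  Iteration 4: yield a=8, then a,b = 13,21
Therefore output = [2, 3, 5, 8].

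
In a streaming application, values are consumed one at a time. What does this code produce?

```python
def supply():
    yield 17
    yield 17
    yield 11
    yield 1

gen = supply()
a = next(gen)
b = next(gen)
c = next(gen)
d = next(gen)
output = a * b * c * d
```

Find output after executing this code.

Step 1: Create generator and consume all values:
  a = next(gen) = 17
  b = next(gen) = 17
  c = next(gen) = 11
  d = next(gen) = 1
Step 2: output = 17 * 17 * 11 * 1 = 3179.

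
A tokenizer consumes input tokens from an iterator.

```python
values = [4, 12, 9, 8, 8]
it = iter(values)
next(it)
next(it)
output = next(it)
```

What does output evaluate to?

Step 1: Create iterator over [4, 12, 9, 8, 8].
Step 2: next() consumes 4.
Step 3: next() consumes 12.
Step 4: next() returns 9.
Therefore output = 9.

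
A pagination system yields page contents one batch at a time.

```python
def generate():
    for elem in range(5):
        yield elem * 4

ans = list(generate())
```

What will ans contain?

Step 1: For each elem in range(5), yield elem * 4:
  elem=0: yield 0 * 4 = 0
  elem=1: yield 1 * 4 = 4
  elem=2: yield 2 * 4 = 8
  elem=3: yield 3 * 4 = 12
  elem=4: yield 4 * 4 = 16
Therefore ans = [0, 4, 8, 12, 16].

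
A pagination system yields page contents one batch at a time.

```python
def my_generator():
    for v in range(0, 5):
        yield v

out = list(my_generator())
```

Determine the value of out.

Step 1: The generator yields each value from range(0, 5).
Step 2: list() consumes all yields: [0, 1, 2, 3, 4].
Therefore out = [0, 1, 2, 3, 4].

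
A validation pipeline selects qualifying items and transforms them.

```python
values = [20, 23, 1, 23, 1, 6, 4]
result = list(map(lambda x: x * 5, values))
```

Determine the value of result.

Step 1: Apply lambda x: x * 5 to each element:
  20 -> 100
  23 -> 115
  1 -> 5
  23 -> 115
  1 -> 5
  6 -> 30
  4 -> 20
Therefore result = [100, 115, 5, 115, 5, 30, 20].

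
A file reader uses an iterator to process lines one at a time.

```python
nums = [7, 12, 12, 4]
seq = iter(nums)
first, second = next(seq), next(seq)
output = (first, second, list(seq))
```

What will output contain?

Step 1: Create iterator over [7, 12, 12, 4].
Step 2: first = 7, second = 12.
Step 3: Remaining elements: [12, 4].
Therefore output = (7, 12, [12, 4]).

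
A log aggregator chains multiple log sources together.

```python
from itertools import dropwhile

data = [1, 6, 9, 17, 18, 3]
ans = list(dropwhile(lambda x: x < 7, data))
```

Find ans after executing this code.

Step 1: dropwhile drops elements while < 7:
  1 < 7: dropped
  6 < 7: dropped
  9: kept (dropping stopped)
Step 2: Remaining elements kept regardless of condition.
Therefore ans = [9, 17, 18, 3].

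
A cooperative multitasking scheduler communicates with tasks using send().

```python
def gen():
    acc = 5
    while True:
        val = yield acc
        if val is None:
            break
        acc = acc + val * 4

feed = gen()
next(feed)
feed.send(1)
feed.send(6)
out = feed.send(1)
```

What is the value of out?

Step 1: next() -> yield acc=5.
Step 2: send(1) -> val=1, acc = 5 + 1*4 = 9, yield 9.
Step 3: send(6) -> val=6, acc = 9 + 6*4 = 33, yield 33.
Step 4: send(1) -> val=1, acc = 33 + 1*4 = 37, yield 37.
Therefore out = 37.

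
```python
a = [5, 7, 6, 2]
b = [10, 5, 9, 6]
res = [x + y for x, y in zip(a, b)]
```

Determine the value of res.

Step 1: Add corresponding elements:
  5 + 10 = 15
  7 + 5 = 12
  6 + 9 = 15
  2 + 6 = 8
Therefore res = [15, 12, 15, 8].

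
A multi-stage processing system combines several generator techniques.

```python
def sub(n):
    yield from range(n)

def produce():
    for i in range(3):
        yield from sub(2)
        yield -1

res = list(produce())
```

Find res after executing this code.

Step 1: For each i in range(3):
  i=0: yield from sub(2) -> [0, 1], then yield -1
  i=1: yield from sub(2) -> [0, 1], then yield -1
  i=2: yield from sub(2) -> [0, 1], then yield -1
Therefore res = [0, 1, -1, 0, 1, -1, 0, 1, -1].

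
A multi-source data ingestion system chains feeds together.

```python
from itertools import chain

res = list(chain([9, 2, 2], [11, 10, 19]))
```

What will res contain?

Step 1: chain() concatenates iterables: [9, 2, 2] + [11, 10, 19].
Therefore res = [9, 2, 2, 11, 10, 19].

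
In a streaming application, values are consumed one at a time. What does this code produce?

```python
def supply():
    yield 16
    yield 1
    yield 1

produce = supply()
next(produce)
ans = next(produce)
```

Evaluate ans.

Step 1: supply() creates a generator.
Step 2: next(produce) yields 16 (consumed and discarded).
Step 3: next(produce) yields 1, assigned to ans.
Therefore ans = 1.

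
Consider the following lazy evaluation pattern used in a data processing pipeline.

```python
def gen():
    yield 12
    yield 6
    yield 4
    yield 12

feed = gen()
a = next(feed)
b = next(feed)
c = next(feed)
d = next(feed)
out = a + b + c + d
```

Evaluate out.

Step 1: Create generator and consume all values:
  a = next(feed) = 12
  b = next(feed) = 6
  c = next(feed) = 4
  d = next(feed) = 12
Step 2: out = 12 + 6 + 4 + 12 = 34.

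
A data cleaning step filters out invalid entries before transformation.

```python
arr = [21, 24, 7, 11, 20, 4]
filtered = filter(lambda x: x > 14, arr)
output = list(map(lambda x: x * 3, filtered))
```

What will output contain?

Step 1: Filter arr for elements > 14:
  21: kept
  24: kept
  7: removed
  11: removed
  20: kept
  4: removed
Step 2: Map x * 3 on filtered [21, 24, 20]:
  21 -> 63
  24 -> 72
  20 -> 60
Therefore output = [63, 72, 60].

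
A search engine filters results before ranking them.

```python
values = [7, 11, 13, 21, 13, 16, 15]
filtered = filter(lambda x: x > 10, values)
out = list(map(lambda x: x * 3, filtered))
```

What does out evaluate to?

Step 1: Filter values for elements > 10:
  7: removed
  11: kept
  13: kept
  21: kept
  13: kept
  16: kept
  15: kept
Step 2: Map x * 3 on filtered [11, 13, 21, 13, 16, 15]:
  11 -> 33
  13 -> 39
  21 -> 63
  13 -> 39
  16 -> 48
  15 -> 45
Therefore out = [33, 39, 63, 39, 48, 45].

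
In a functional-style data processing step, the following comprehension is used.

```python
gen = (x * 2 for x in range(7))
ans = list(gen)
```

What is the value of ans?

Step 1: For each x in range(7), compute x*2:
  x=0: 0*2 = 0
  x=1: 1*2 = 2
  x=2: 2*2 = 4
  x=3: 3*2 = 6
  x=4: 4*2 = 8
  x=5: 5*2 = 10
  x=6: 6*2 = 12
Therefore ans = [0, 2, 4, 6, 8, 10, 12].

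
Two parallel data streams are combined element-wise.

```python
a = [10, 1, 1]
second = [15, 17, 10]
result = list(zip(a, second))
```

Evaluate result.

Step 1: zip pairs elements at same index:
  Index 0: (10, 15)
  Index 1: (1, 17)
  Index 2: (1, 10)
Therefore result = [(10, 15), (1, 17), (1, 10)].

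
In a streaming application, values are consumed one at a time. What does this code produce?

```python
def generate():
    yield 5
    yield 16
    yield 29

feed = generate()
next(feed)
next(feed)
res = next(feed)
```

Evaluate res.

Step 1: generate() creates a generator.
Step 2: next(feed) yields 5 (consumed and discarded).
Step 3: next(feed) yields 16 (consumed and discarded).
Step 4: next(feed) yields 29, assigned to res.
Therefore res = 29.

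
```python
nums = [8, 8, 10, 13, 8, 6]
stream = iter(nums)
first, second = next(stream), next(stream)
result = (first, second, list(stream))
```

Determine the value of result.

Step 1: Create iterator over [8, 8, 10, 13, 8, 6].
Step 2: first = 8, second = 8.
Step 3: Remaining elements: [10, 13, 8, 6].
Therefore result = (8, 8, [10, 13, 8, 6]).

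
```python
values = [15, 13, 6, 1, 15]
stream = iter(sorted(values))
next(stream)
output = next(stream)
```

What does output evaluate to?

Step 1: sorted([15, 13, 6, 1, 15]) = [1, 6, 13, 15, 15].
Step 2: Create iterator and skip 1 elements.
Step 3: next() returns 6.
Therefore output = 6.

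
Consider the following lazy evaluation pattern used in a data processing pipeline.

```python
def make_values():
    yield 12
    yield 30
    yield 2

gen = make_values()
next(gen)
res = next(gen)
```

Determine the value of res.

Step 1: make_values() creates a generator.
Step 2: next(gen) yields 12 (consumed and discarded).
Step 3: next(gen) yields 30, assigned to res.
Therefore res = 30.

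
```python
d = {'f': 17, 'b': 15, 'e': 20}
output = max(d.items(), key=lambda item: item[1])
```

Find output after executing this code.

Step 1: Find item with maximum value:
  ('f', 17)
  ('b', 15)
  ('e', 20)
Step 2: Maximum value is 20 at key 'e'.
Therefore output = ('e', 20).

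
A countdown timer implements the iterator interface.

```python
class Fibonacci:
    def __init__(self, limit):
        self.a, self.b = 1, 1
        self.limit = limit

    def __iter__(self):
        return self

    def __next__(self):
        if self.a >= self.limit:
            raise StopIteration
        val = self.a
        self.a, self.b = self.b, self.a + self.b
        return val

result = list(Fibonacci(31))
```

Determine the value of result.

Step 1: Fibonacci-like sequence (a=1, b=1) until >= 31:
  Yield 1, then a,b = 1,2
  Yield 1, then a,b = 2,3
  Yield 2, then a,b = 3,5
  Yield 3, then a,b = 5,8
  Yield 5, then a,b = 8,13
  Yield 8, then a,b = 13,21
  Yield 13, then a,b = 21,34
  Yield 21, then a,b = 34,55
Step 2: 34 >= 31, stop.
Therefore result = [1, 1, 2, 3, 5, 8, 13, 21].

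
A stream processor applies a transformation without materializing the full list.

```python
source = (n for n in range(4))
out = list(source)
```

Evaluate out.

Step 1: Generator expression iterates range(4): [0, 1, 2, 3].
Step 2: list() collects all values.
Therefore out = [0, 1, 2, 3].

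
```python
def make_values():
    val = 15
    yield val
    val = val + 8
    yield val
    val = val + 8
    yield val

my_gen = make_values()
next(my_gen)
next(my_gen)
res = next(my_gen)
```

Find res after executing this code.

Step 1: Trace through generator execution:
  Yield 1: val starts at 15, yield 15
  Yield 2: val = 15 + 8 = 23, yield 23
  Yield 3: val = 23 + 8 = 31, yield 31
Step 2: First next() gets 15, second next() gets the second value, third next() yields 31.
Therefore res = 31.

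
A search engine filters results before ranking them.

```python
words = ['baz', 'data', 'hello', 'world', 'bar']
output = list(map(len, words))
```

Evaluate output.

Step 1: Map len() to each word:
  'baz' -> 3
  'data' -> 4
  'hello' -> 5
  'world' -> 5
  'bar' -> 3
Therefore output = [3, 4, 5, 5, 3].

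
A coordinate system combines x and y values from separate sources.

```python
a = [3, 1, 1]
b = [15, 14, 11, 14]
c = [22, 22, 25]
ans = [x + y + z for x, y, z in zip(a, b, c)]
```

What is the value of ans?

Step 1: zip three lists (truncates to shortest, len=3):
  3 + 15 + 22 = 40
  1 + 14 + 22 = 37
  1 + 11 + 25 = 37
Therefore ans = [40, 37, 37].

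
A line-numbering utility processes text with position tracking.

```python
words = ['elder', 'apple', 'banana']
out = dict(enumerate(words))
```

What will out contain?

Step 1: enumerate pairs indices with words:
  0 -> 'elder'
  1 -> 'apple'
  2 -> 'banana'
Therefore out = {0: 'elder', 1: 'apple', 2: 'banana'}.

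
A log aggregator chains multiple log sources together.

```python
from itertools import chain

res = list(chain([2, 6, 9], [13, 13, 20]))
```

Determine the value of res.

Step 1: chain() concatenates iterables: [2, 6, 9] + [13, 13, 20].
Therefore res = [2, 6, 9, 13, 13, 20].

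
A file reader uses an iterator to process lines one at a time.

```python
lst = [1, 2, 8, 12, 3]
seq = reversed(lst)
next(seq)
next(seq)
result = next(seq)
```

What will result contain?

Step 1: reversed([1, 2, 8, 12, 3]) gives iterator: [3, 12, 8, 2, 1].
Step 2: First next() = 3, second next() = 12.
Step 3: Third next() = 8.
Therefore result = 8.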